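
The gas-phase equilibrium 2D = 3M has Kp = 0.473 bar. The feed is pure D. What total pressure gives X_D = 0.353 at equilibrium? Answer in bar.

Basis: 1 mol D initially; let X = conversion of D. Extent ξ = 0.5X.
Mole table: n_D = 1 − X; n_M = 1.5X.
n_T = Σnᵢ = 1 + 0.5X.
Kp = p_M^3 / (p_D^2) with p_i = (n_i/n_T)·P.
At X = 0.353: the mole-fraction product g(X) = Π y_i^ν_i = 0.3014. Since Kp = g(X)·P^{1}, P = (Kp/g)^(1/1) = (0.473/0.3014)^(1/1) = 1.57 bar.

P = 1.57 bar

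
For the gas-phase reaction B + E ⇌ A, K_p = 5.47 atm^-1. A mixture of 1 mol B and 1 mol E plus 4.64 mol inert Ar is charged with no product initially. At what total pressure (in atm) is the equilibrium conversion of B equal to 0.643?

P = 5.53 atm

Basis: 1 mol B initially; let X = conversion of B. Extent ξ = X.
Moles: n_B = 1 − X; n_E = 1 − X; n_A = X; n_I = 4.64 (inert).
Summing: n_T = 6.64 − X.
K_p = p_A / (p_B p_E) with p_i = (n_i/n_T)·P.
At X = 0.643: the mole-fraction product g(X) = Π y_i^ν_i = 30.26. Since K_p = g(X)·P^{-1}, P = (g/K_p)^(1/1) = (30.26/5.47)^(1/1) = 5.53 atm.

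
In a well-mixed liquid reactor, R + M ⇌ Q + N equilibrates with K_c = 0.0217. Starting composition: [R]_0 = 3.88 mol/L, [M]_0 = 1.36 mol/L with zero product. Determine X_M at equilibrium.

X = 0.212

Let X = conversion of M; extent ξ = 1.36·X mol/L.
Concentrations: [R] = 3.88 − 1.36X; [M] = 1.36 − 1.36X; [Q] = 1.36X; [N] = 1.36X.
K_c = [Q] [N] / ([R] [M]).
Equating to 0.0217: the physical root is X = 0.212.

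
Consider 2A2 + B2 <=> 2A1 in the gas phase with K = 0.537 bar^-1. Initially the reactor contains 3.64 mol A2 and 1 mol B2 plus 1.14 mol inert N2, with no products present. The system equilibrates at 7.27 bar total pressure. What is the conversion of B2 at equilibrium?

X = 0.630

Basis: 1 mol B2 initially; let X = conversion of B2. Extent ξ = X.
Mole table: n_A2 = 3.64 − 2X; n_B2 = 1 − X; n_A1 = 2X; n_I = 1.14 (inert).
Summing: n_T = 5.78 − X.
Mole fractions y_i = n_i/n_T; K = p_A1^2 / (p_A2^2 p_B2) with p_i = y_i·P.
This yields a degree-3 equation in X; solving on (0,1), X = 0.630.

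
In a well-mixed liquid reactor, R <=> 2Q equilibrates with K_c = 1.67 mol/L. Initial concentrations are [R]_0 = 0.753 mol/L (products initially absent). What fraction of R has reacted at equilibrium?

X = 0.517

Let X = conversion of R; extent ξ = 0.753·X mol/L.
Concentrations: [R] = 0.753 − 0.753X; [Q] = 1.51X.
K_c = [Q]^2 / ([R]).
Setting equal to 1.67 and solving for X on (0,1) gives X = 0.517.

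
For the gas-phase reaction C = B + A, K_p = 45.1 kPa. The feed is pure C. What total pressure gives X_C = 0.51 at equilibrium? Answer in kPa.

P = 128 kPa

Basis: 1 mol C initially; let X = conversion of C. Extent ξ = X.
Mole table: n_C = 1 − X; n_B = X; n_A = X.
n_T = Σnᵢ = 1 + X.
K_p = p_B p_A / (p_C) with p_i = (n_i/n_T)·P.
At X = 0.51: the mole-fraction product g(X) = Π y_i^ν_i = 0.3515. Since K_p = g(X)·P^{1}, P = (K_p/g)^(1/1) = (45.1/0.3515)^(1/1) = 128 kPa.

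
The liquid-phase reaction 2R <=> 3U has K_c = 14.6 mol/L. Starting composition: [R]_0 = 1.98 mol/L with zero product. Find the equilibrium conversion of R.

X = 0.648

Let X = conversion of R; extent ξ = 1.98X/2 mol/L.
Concentrations: [R] = 1.98 − 1.98X; [U] = 2.97X.
K_c = [U]^3 / ([R]^2).
Setting equal to 14.6 and solving for X on (0,1) gives X = 0.648.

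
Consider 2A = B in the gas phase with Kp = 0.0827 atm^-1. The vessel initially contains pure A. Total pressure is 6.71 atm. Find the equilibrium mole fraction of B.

y_B = 0.284

Take 1 mol A as basis and let X be its fractional conversion, so ξ = 0.5X.
Species balance: n_A = 1 − X; n_B = 0.5X.
Total moles n_T = 1 − 0.5X.
Mole fractions y_i = n_i/n_T; Kp = p_B / (p_A^2) with p_i = y_i·P.
Substituting and setting equal to 0.0827 atm^-1 gives a polynomial in X; the root in (0,1) is X = 0.443.
Then n_B = 0.221, n_T = 0.779, so y_B = 0.284.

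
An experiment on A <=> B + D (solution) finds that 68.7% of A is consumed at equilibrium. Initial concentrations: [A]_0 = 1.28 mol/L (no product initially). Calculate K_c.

Let X = conversion of A.
Concentrations: [A] = 1.28 − 1.28X; [B] = 1.28X; [D] = 1.28X.
At X = 0.687: [A] = 0.401, [B] = 0.879, [D] = 0.879.
K_c = [B] [D] / ([A]) = 1.93 mol/L.

K_c = 1.93 mol/L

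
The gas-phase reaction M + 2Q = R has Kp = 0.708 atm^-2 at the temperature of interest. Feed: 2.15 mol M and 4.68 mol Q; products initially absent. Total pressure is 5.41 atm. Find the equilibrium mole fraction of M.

y_M = 0.144

Take 2.15 mol M as basis and let X be its fractional conversion, so ξ = 2.15X.
At extent ξ: n_M = 2.15 − 2.15X; n_Q = 4.68 − 4.3X; n_R = 2.15X.
n_T = Σnᵢ = 6.83 − 4.3X.
With p_i = (n_i/n_T)P, Kp = p_R / (p_M p_Q^2).
Substituting and setting equal to 0.708 atm^-2 gives a polynomial in X; the root in (0,1) is X = 0.763.
Then n_M = 0.509, n_T = 3.55, so y_M = 0.144.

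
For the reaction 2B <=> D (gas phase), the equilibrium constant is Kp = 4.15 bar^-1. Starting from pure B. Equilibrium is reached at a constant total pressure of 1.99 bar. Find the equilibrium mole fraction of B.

y_B = 0.293

Take 1 mol B as basis and let X be its fractional conversion, so ξ = 0.5X.
Mole table: n_B = 1 − X; n_D = 0.5X.
n_T = Σnᵢ = 1 − 0.5X.
Mole fractions y_i = n_i/n_T; Kp = p_D / (p_B^2) with p_i = y_i·P.
This yields a degree-2 equation in X; solving on (0,1), X = 0.829.
Then n_B = 0.171, n_T = 0.586, so y_B = 0.293.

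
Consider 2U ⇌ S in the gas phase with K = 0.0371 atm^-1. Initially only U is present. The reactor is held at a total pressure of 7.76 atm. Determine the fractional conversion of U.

Let X = conversion of U (basis 1 mol U); extent of reaction ξ = 0.5X.
Moles: n_U = 1 − X; n_S = 0.5X.
n_T = Σnᵢ = 1 − 0.5X.
y_i = n_i/n_T, p_i = y_i·P. K = p_S / (p_U^2).
Equating to 0.0371 atm^-1 and solving on 0 < X < 1: X = 0.318.

X = 0.318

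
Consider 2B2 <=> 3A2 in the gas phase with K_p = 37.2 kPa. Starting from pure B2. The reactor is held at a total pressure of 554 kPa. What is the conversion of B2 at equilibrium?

X = 0.235

Let X = conversion of B2 (basis 1 mol B2); extent of reaction ξ = 0.5X.
At extent ξ: n_B2 = 1 − X; n_A2 = 1.5X.
Summing: n_T = 1 + 0.5X.
With p_i = (n_i/n_T)P, K_p = p_A2^3 / (p_B2^2).
Setting this equal to 37.2 kPa and taking the physical root (0 < X < 1) gives X = 0.235.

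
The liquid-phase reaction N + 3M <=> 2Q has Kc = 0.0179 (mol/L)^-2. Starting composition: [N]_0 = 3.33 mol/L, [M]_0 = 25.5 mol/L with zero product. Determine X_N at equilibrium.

X = 0.878

Let X = conversion of N; extent ξ = 3.33·X mol/L.
Concentrations: [N] = 3.33 − 3.33X; [M] = 25.5 − 9.99X; [Q] = 6.66X.
Kc = [Q]^2 / ([N] [M]^3).
Setting equal to 0.0179 and solving for X on (0,1) gives X = 0.878.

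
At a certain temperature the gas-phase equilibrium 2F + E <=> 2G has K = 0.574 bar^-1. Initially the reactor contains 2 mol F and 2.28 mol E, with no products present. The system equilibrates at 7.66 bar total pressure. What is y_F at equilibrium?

Let X = conversion of F (basis 2 mol F); extent of reaction ξ = X.
Mole table: n_F = 2 − 2X; n_E = 2.28 − X; n_G = 2X.
Total moles n_T = 4.28 − X.
y_i = n_i/n_T, p_i = y_i·P. K = p_G^2 / (p_F^2 p_E).
Setting this equal to 0.574 bar^-1 and taking the physical root (0 < X < 1) gives X = 0.587.
Then n_F = 0.827, n_T = 3.69, so y_F = 0.224.

y_F = 0.224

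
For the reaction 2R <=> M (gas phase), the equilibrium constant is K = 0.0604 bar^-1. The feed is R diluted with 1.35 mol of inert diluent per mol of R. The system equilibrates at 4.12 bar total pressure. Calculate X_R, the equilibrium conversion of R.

Let X = conversion of R (basis 1 mol R); extent of reaction ξ = 0.5X.
Species balance: n_R = 1 − X; n_M = 0.5X; n_I = 1.35 (inert).
n_T = Σnᵢ = 2.35 − 0.5X.
y_i = n_i/n_T, p_i = y_i·P. K = p_M / (p_R^2).
Equating to 0.0604 bar^-1 and solving on 0 < X < 1: X = 0.156.

X = 0.156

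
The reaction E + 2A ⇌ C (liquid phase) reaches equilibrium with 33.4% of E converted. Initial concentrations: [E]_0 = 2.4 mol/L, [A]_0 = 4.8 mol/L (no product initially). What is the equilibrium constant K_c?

K_c = 0.0491 (mol/L)^-2

Let X = conversion of E.
Concentrations: [E] = 2.4 − 2.4X; [A] = 4.8 − 4.8X; [C] = 2.4X.
At X = 0.334: [E] = 1.6, [A] = 3.2, [C] = 0.802.
K_c = [C] / ([E] [A]^2) = 0.0491 (mol/L)^-2.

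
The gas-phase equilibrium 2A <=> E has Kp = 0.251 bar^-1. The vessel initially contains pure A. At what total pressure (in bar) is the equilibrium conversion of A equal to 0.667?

P = 7.99 bar

Let X = conversion of A (basis 1 mol A); extent of reaction ξ = 0.5X.
Mole table: n_A = 1 − X; n_E = 0.5X.
Summing: n_T = 1 − 0.5X.
Kp = p_E / (p_A^2) with p_i = (n_i/n_T)·P.
At X = 0.667: the mole-fraction product g(X) = Π y_i^ν_i = 2.005. Since Kp = g(X)·P^{-1}, P = (g/Kp)^(1/1) = (2.005/0.251)^(1/1) = 7.99 bar.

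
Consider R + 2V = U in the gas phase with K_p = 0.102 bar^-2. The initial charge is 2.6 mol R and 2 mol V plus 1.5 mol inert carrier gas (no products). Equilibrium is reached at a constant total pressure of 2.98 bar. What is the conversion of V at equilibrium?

Let X = conversion of V (basis 2 mol V); extent of reaction ξ = X.
Moles: n_R = 2.6 − X; n_V = 2 − 2X; n_U = X; n_I = 1.5 (inert).
Summing: n_T = 6.1 − 2X.
With p_i = (n_i/n_T)P, K_p = p_U / (p_R p_V^2).
Substituting and setting equal to 0.102 bar^-2 gives a polynomial in X; the root in (0,1) is X = 0.179.

X = 0.179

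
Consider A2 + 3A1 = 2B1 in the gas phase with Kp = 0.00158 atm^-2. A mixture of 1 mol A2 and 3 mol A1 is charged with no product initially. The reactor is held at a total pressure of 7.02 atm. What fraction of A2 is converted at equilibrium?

Let X = conversion of A2 (basis 1 mol A2); extent of reaction ξ = X.
Species balance: n_A2 = 1 − X; n_A1 = 3 − 3X; n_B1 = 2X.
n_T = Σnᵢ = 4 − 2X.
With p_i = (n_i/n_T)P, Kp = p_B1^2 / (p_A2 p_A1^3).
Setting this equal to 0.00158 atm^-2 and taking the physical root (0 < X < 1) gives X = 0.143.

X = 0.143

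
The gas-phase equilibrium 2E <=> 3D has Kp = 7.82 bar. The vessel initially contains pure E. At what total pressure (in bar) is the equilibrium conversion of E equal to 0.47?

P = 7.74 bar

Take 1 mol E as basis and let X be its fractional conversion, so ξ = 0.5X.
At extent ξ: n_E = 1 − X; n_D = 1.5X.
Total moles n_T = 1 + 0.5X.
Kp = p_D^3 / (p_E^2) with p_i = (n_i/n_T)·P.
At X = 0.47: the mole-fraction product g(X) = Π y_i^ν_i = 1.01. Since Kp = g(X)·P^{1}, P = (Kp/g)^(1/1) = (7.82/1.01)^(1/1) = 7.74 bar.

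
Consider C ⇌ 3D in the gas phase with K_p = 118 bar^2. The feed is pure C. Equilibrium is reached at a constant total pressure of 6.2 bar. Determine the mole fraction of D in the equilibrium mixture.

y_D = 0.820

Basis: 1 mol C initially; let X = conversion of C. Extent ξ = X.
Species balance: n_C = 1 − X; n_D = 3X.
Summing: n_T = 1 + 2X.
With p_i = (n_i/n_T)P, K_p = p_D^3 / (p_C).
Setting this equal to 118 bar^2 and taking the physical root (0 < X < 1) gives X = 0.603.
Then n_D = 1.81, n_T = 2.21, so y_D = 0.820.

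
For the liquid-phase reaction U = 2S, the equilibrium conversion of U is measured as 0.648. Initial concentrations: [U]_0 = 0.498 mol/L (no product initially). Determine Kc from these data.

Let X = conversion of U.
Concentrations: [U] = 0.498 − 0.498X; [S] = 0.996X.
At X = 0.648: [U] = 0.175, [S] = 0.645.
Kc = [S]^2 / ([U]) = 2.38 mol/L.

Kc = 2.38 mol/L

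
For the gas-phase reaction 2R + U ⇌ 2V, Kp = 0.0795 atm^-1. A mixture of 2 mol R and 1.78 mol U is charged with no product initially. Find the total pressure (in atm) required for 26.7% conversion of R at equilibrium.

P = 3.88 atm

Basis: 2 mol R initially; let X = conversion of R. Extent ξ = X.
Moles: n_R = 2 − 2X; n_U = 1.78 − X; n_V = 2X.
n_T = Σnᵢ = 3.78 − X.
Kp = p_V^2 / (p_R^2 p_U) with p_i = (n_i/n_T)·P.
At X = 0.267: the mole-fraction product g(X) = Π y_i^ν_i = 0.3081. Since Kp = g(X)·P^{-1}, P = (g/Kp)^(1/1) = (0.3081/0.0795)^(1/1) = 3.88 atm.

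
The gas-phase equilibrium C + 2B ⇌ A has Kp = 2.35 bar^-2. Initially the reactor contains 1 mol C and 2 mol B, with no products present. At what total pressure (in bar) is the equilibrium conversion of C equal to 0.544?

P = 1.49 bar

Basis: 1 mol C initially; let X = conversion of C. Extent ξ = X.
Moles: n_C = 1 − X; n_B = 2 − 2X; n_A = X.
n_T = Σnᵢ = 3 − 2X.
Kp = p_A / (p_C p_B^2) with p_i = (n_i/n_T)·P.
At X = 0.544: the mole-fraction product g(X) = Π y_i^ν_i = 5.243. Since Kp = g(X)·P^{-2}, P = (g/Kp)^(1/2) = (5.243/2.35)^(1/2) = 1.49 bar.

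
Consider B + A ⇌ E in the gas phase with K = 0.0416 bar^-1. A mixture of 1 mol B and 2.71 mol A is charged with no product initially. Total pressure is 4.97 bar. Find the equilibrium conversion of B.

Take 1 mol B as basis and let X be its fractional conversion, so ξ = X.
Mole table: n_B = 1 − X; n_A = 2.71 − X; n_E = X.
Summing: n_T = 3.71 − X.
y_i = n_i/n_T, p_i = y_i·P. K = p_E / (p_B p_A).
This yields a degree-2 equation in X; solving on (0,1), X = 0.130.

X = 0.130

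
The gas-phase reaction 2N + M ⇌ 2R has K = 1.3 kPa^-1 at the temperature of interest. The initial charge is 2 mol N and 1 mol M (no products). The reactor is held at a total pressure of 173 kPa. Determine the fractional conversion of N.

X = 0.814

Basis: 2 mol N initially; let X = conversion of N. Extent ξ = X.
At extent ξ: n_N = 2 − 2X; n_M = 1 − X; n_R = 2X.
Total moles n_T = 3 − X.
With p_i = (n_i/n_T)P, K = p_R^2 / (p_N^2 p_M).
This yields a degree-3 equation in X; solving on (0,1), X = 0.814.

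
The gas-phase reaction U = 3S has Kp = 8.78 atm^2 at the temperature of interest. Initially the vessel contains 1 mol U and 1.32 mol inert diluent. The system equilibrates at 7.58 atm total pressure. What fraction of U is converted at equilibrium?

Let X = conversion of U (basis 1 mol U); extent of reaction ξ = X.
Species balance: n_U = 1 − X; n_S = 3X; n_I = 1.32 (inert).
n_T = Σnᵢ = 2.32 + 2X.
With p_i = (n_i/n_T)P, Kp = p_S^3 / (p_U).
This yields a degree-3 equation in X; solving on (0,1), X = 0.323.

X = 0.323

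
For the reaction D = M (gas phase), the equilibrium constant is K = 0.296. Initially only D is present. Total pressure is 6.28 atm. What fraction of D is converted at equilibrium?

X = 0.228

Let X = conversion of D (basis 1 mol D); extent of reaction ξ = X.
Mole table: n_D = 1 − X; n_M = X.
n_T stays at 1 (no change in mole number).
With p_i = (n_i/n_T)P, K = p_M / (p_D).
Substituting and setting equal to 0.296 gives a polynomial in X; the root in (0,1) is X = 0.228.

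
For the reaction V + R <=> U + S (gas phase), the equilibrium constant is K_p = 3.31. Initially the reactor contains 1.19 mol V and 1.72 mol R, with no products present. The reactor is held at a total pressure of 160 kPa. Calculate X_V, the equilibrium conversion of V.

X = 0.753

Let X = conversion of V (basis 1.19 mol V); extent of reaction ξ = 1.19X.
Species balance: n_V = 1.19 − 1.19X; n_R = 1.72 − 1.19X; n_U = 1.19X; n_S = 1.19X.
Since Δν = 0, n_T = 2.91 throughout.
y_i = n_i/n_T, p_i = y_i·P. K_p = p_U p_S / (p_V p_R).
Equating to 3.31 and solving on 0 < X < 1: X = 0.753.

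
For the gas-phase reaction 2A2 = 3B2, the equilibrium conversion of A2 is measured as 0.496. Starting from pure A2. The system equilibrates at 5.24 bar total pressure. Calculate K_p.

Basis: 1 mol A2 initially; let X = conversion of A2. Extent ξ = 0.5X.
Mole table: n_A2 = 1 − X; n_B2 = 1.5X.
Total moles n_T = 1 + 0.5X.
At X = 0.496: n_A2 = 0.504, n_B2 = 0.744, n_T = 1.25.
p_i = (n_i/n_T)·P. K_p = p_B2^3 / (p_A2^2) = 6.81 bar.

K_p = 6.81 bar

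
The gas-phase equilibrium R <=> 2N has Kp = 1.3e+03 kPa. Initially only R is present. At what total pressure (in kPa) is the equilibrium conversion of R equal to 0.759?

Basis: 1 mol R initially; let X = conversion of R. Extent ξ = X.
Mole table: n_R = 1 − X; n_N = 2X.
n_T = Σnᵢ = 1 + X.
Kp = p_N^2 / (p_R) with p_i = (n_i/n_T)·P.
At X = 0.759: the mole-fraction product g(X) = Π y_i^ν_i = 5.436. Since Kp = g(X)·P^{1}, P = (Kp/g)^(1/1) = (1.3e+03/5.436)^(1/1) = 239 kPa.

P = 239 kPa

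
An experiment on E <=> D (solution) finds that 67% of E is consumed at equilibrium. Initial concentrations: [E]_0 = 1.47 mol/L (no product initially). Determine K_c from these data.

Let X = conversion of E.
Concentrations: [E] = 1.47 − 1.47X; [D] = 1.47X.
At X = 0.67: [E] = 0.485, [D] = 0.985.
K_c = [D] / ([E]) = 2.03.

K_c = 2.03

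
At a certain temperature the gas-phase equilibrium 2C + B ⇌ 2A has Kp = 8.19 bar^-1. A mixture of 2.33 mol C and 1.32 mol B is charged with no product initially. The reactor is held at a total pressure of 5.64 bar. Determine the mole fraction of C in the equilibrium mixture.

y_C = 0.221

Basis: 2.33 mol C initially; let X = conversion of C. Extent ξ = 1.17X.
At extent ξ: n_C = 2.33 − 2.33X; n_B = 1.32 − 1.17X; n_A = 2.33X.
n_T = Σnᵢ = 3.65 − 1.17X.
Mole fractions y_i = n_i/n_T; Kp = p_A^2 / (p_C^2 p_B) with p_i = y_i·P.
Setting this equal to 8.19 bar^-1 and taking the physical root (0 < X < 1) gives X = 0.735.
Then n_C = 0.618, n_T = 2.79, so y_C = 0.221.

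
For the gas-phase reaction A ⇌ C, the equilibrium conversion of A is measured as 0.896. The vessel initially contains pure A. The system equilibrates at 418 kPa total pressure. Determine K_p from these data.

K_p = 8.62

Basis: 1 mol A initially; let X = conversion of A. Extent ξ = X.
Mole table: n_A = 1 − X; n_C = X.
n_T stays at 1 (no change in mole number).
At X = 0.896: n_A = 0.104, n_C = 0.896, n_T = 1.
p_i = (n_i/n_T)·P. K_p = p_C / (p_A) = 8.62.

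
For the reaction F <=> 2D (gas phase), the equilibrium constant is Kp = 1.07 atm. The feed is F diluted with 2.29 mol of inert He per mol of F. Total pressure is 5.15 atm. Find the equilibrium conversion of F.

X = 0.350

Let X = conversion of F (basis 1 mol F); extent of reaction ξ = X.
Moles: n_F = 1 − X; n_D = 2X; n_I = 2.29 (inert).
Summing: n_T = 3.29 + X.
With p_i = (n_i/n_T)P, Kp = p_D^2 / (p_F).
Equating to 1.07 atm and solving on 0 < X < 1: X = 0.350.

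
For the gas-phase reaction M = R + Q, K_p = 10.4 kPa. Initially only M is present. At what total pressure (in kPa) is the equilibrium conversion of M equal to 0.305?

Basis: 1 mol M initially; let X = conversion of M. Extent ξ = X.
Moles: n_M = 1 − X; n_R = X; n_Q = X.
n_T = Σnᵢ = 1 + X.
K_p = p_R p_Q / (p_M) with p_i = (n_i/n_T)·P.
At X = 0.305: the mole-fraction product g(X) = Π y_i^ν_i = 0.1026. Since K_p = g(X)·P^{1}, P = (K_p/g)^(1/1) = (10.4/0.1026)^(1/1) = 101 kPa.

P = 101 kPa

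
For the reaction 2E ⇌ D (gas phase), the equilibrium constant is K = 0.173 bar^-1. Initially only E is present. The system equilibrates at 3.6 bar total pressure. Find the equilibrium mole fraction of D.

y_D = 0.303

Basis: 1 mol E initially; let X = conversion of E. Extent ξ = 0.5X.
At extent ξ: n_E = 1 − X; n_D = 0.5X.
n_T = Σnᵢ = 1 − 0.5X.
Mole fractions y_i = n_i/n_T; K = p_D / (p_E^2) with p_i = y_i·P.
This yields a degree-2 equation in X; solving on (0,1), X = 0.465.
Then n_D = 0.232, n_T = 0.768, so y_D = 0.303.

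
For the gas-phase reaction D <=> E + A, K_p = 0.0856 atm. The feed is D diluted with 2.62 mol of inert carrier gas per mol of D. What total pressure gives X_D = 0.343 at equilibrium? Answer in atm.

P = 1.89 atm

Take 1 mol D as basis and let X be its fractional conversion, so ξ = X.
Mole table: n_D = 1 − X; n_E = X; n_A = X; n_I = 2.62 (inert).
Total moles n_T = 3.62 + X.
K_p = p_E p_A / (p_D) with p_i = (n_i/n_T)·P.
At X = 0.343: the mole-fraction product g(X) = Π y_i^ν_i = 0.04519. Since K_p = g(X)·P^{1}, P = (K_p/g)^(1/1) = (0.0856/0.04519)^(1/1) = 1.89 atm.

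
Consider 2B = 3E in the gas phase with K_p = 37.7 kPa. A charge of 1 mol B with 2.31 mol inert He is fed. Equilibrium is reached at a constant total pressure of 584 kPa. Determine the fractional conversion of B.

X = 0.315

Let X = conversion of B (basis 1 mol B); extent of reaction ξ = 0.5X.
At extent ξ: n_B = 1 − X; n_E = 1.5X; n_I = 2.31 (inert).
Summing: n_T = 3.31 + 0.5X.
Mole fractions y_i = n_i/n_T; K_p = p_E^3 / (p_B^2) with p_i = y_i·P.
Equating to 37.7 kPa and solving on 0 < X < 1: X = 0.315.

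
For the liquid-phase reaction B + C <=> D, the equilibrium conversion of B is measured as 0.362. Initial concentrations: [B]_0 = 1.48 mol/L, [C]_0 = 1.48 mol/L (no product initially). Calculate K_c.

Let X = conversion of B.
Concentrations: [B] = 1.48 − 1.48X; [C] = 1.48 − 1.48X; [D] = 1.48X.
At X = 0.362: [B] = 0.944, [C] = 0.944, [D] = 0.536.
K_c = [D] / ([B] [C]) = 0.601 L/mol.

K_c = 0.601 L/mol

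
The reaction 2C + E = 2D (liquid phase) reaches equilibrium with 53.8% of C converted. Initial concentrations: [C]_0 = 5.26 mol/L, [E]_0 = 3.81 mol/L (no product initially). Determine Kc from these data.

Let X = conversion of C.
Concentrations: [C] = 5.26 − 5.26X; [E] = 3.81 − 2.63X; [D] = 5.26X.
At X = 0.538: [C] = 2.43, [E] = 2.4, [D] = 2.83.
Kc = [D]^2 / ([C]^2 [E]) = 0.566 L/mol.

Kc = 0.566 L/mol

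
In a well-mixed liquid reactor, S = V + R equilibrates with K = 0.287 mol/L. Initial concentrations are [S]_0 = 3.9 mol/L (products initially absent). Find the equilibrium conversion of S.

Let X = conversion of S; extent ξ = 3.9·X mol/L.
Concentrations: [S] = 3.9 − 3.9X; [V] = 3.9X; [R] = 3.9X.
K = [V] [R] / ([S]).
This equals 0.287 at X = 0.237 (the root in 0 < X < 1).

X = 0.237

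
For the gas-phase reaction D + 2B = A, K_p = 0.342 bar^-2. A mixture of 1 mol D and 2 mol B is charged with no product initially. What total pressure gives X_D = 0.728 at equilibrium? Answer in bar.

P = 7.94 bar

Basis: 1 mol D initially; let X = conversion of D. Extent ξ = X.
At extent ξ: n_D = 1 − X; n_B = 2 − 2X; n_A = X.
n_T = Σnᵢ = 3 − 2X.
K_p = p_A / (p_D p_B^2) with p_i = (n_i/n_T)·P.
At X = 0.728: the mole-fraction product g(X) = Π y_i^ν_i = 21.56. Since K_p = g(X)·P^{-2}, P = (g/K_p)^(1/2) = (21.56/0.342)^(1/2) = 7.94 bar.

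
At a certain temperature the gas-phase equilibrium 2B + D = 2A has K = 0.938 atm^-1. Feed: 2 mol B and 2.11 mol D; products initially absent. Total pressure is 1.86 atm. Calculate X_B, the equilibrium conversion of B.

Basis: 2 mol B initially; let X = conversion of B. Extent ξ = X.
Species balance: n_B = 2 − 2X; n_D = 2.11 − X; n_A = 2X.
n_T = Σnᵢ = 4.11 − X.
y_i = n_i/n_T, p_i = y_i·P. K = p_A^2 / (p_B^2 p_D).
Substituting and setting equal to 0.938 atm^-1 gives a polynomial in X; the root in (0,1) is X = 0.470.

X = 0.470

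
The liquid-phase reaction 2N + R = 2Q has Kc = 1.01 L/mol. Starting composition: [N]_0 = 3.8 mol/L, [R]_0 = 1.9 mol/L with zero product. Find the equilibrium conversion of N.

X = 0.496

Let X = conversion of N; extent ξ = 3.8X/2 mol/L.
Concentrations: [N] = 3.8 − 3.8X; [R] = 1.9 − 1.9X; [Q] = 3.8X.
Kc = [Q]^2 / ([N]^2 [R]).
Setting equal to 1.01 and solving for X on (0,1) gives X = 0.496.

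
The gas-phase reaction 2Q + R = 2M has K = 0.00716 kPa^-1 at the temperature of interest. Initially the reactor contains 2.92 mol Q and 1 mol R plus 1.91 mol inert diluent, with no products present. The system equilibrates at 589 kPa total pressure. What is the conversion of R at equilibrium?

X = 0.548

Let X = conversion of R (basis 1 mol R); extent of reaction ξ = X.
Mole table: n_Q = 2.92 − 2X; n_R = 1 − X; n_M = 2X; n_I = 1.91 (inert).
n_T = Σnᵢ = 5.83 − X.
y_i = n_i/n_T, p_i = y_i·P. K = p_M^2 / (p_Q^2 p_R).
Substituting and setting equal to 0.00716 kPa^-1 gives a polynomial in X; the root in (0,1) is X = 0.548.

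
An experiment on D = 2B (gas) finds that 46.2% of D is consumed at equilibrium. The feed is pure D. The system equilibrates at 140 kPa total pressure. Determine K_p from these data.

Take 1 mol D as basis and let X be its fractional conversion, so ξ = X.
At extent ξ: n_D = 1 − X; n_B = 2X.
Total moles n_T = 1 + X.
At X = 0.462: n_D = 0.538, n_B = 0.924, n_T = 1.46.
p_i = (n_i/n_T)·P. K_p = p_B^2 / (p_D) = 152 kPa.

K_p = 152 kPa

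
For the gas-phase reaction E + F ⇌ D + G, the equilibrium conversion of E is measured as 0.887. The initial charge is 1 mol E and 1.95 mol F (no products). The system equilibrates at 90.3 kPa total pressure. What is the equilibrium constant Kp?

Kp = 6.55

Take 1 mol E as basis and let X be its fractional conversion, so ξ = X.
At extent ξ: n_E = 1 − X; n_F = 1.95 − X; n_D = X; n_G = X.
Since Δν = 0, n_T = 2.95 throughout.
At X = 0.887: n_E = 0.113, n_F = 1.06, n_D = 0.887, n_G = 0.887, n_T = 2.95.
p_i = (n_i/n_T)·P. Kp = p_D p_G / (p_E p_F) = 6.55.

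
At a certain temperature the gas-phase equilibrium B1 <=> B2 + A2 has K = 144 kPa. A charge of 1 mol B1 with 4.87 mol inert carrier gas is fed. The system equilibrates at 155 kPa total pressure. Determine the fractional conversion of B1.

X = 0.877

Basis: 1 mol B1 initially; let X = conversion of B1. Extent ξ = X.
Species balance: n_B1 = 1 − X; n_B2 = X; n_A2 = X; n_I = 4.87 (inert).
Summing: n_T = 5.87 + X.
With p_i = (n_i/n_T)P, K = p_B2 p_A2 / (p_B1).
This yields a degree-2 equation in X; solving on (0,1), X = 0.877.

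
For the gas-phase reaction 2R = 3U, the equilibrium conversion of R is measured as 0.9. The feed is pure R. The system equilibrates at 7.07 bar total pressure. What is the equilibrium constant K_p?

Let X = conversion of R (basis 1 mol R); extent of reaction ξ = 0.5X.
Mole table: n_R = 1 − X; n_U = 1.5X.
Summing: n_T = 1 + 0.5X.
At X = 0.9: n_R = 0.1, n_U = 1.35, n_T = 1.45.
p_i = (n_i/n_T)·P. K_p = p_U^3 / (p_R^2) = 1.2e+03 bar.

K_p = 1.2e+03 bar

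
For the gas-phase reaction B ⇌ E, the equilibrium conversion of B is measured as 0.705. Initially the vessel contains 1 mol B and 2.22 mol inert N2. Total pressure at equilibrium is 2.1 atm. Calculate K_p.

K_p = 2.39

Take 1 mol B as basis and let X be its fractional conversion, so ξ = X.
Species balance: n_B = 1 − X; n_E = X; n_I = 2.22 (inert).
Since Δν = 0, n_T = 3.22 throughout.
At X = 0.705: n_B = 0.295, n_E = 0.705, n_T = 3.22.
p_i = (n_i/n_T)·P. K_p = p_E / (p_B) = 2.39.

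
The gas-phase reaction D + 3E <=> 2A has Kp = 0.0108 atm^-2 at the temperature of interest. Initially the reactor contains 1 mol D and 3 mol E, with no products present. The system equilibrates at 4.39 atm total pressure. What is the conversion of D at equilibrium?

Let X = conversion of D (basis 1 mol D); extent of reaction ξ = X.
Mole table: n_D = 1 − X; n_E = 3 − 3X; n_A = 2X.
Summing: n_T = 4 − 2X.
With p_i = (n_i/n_T)P, Kp = p_A^2 / (p_D p_E^3).
Setting this equal to 0.0108 atm^-2 and taking the physical root (0 < X < 1) gives X = 0.208.

X = 0.208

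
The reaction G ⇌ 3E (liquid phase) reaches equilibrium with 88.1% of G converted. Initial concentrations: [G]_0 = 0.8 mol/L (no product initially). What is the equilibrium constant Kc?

Let X = conversion of G.
Concentrations: [G] = 0.8 − 0.8X; [E] = 2.4X.
At X = 0.881: [G] = 0.0952, [E] = 2.11.
Kc = [E]^3 / ([G]) = 99.3 (mol/L)^2.

Kc = 99.3 (mol/L)^2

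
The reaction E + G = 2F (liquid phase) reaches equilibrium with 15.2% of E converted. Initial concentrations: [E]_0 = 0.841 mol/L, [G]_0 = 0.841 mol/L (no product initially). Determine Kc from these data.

Kc = 0.129

Let X = conversion of E.
Concentrations: [E] = 0.841 − 0.841X; [G] = 0.841 − 0.841X; [F] = 1.68X.
At X = 0.152: [E] = 0.713, [G] = 0.713, [F] = 0.256.
Kc = [F]^2 / ([E] [G]) = 0.129.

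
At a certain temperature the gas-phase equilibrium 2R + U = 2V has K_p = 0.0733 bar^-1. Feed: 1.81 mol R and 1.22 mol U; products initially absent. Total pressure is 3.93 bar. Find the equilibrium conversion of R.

Basis: 1.81 mol R initially; let X = conversion of R. Extent ξ = 0.905X.
Mole table: n_R = 1.81 − 1.81X; n_U = 1.22 − 0.905X; n_V = 1.81X.
Summing: n_T = 3.03 − 0.905X.
With p_i = (n_i/n_T)P, K_p = p_V^2 / (p_R^2 p_U).
Setting this equal to 0.0733 bar^-1 and taking the physical root (0 < X < 1) gives X = 0.243.

X = 0.243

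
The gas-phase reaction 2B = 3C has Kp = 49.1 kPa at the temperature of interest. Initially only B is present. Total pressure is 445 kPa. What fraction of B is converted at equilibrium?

X = 0.270

Basis: 1 mol B initially; let X = conversion of B. Extent ξ = 0.5X.
Species balance: n_B = 1 − X; n_C = 1.5X.
Total moles n_T = 1 + 0.5X.
y_i = n_i/n_T, p_i = y_i·P. Kp = p_C^3 / (p_B^2).
Substituting and setting equal to 49.1 kPa gives a polynomial in X; the root in (0,1) is X = 0.270.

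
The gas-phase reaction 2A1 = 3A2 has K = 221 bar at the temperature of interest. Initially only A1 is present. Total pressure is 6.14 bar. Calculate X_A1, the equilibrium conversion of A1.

X = 0.811

Let X = conversion of A1 (basis 1 mol A1); extent of reaction ξ = 0.5X.
Species balance: n_A1 = 1 − X; n_A2 = 1.5X.
Summing: n_T = 1 + 0.5X.
Mole fractions y_i = n_i/n_T; K = p_A2^3 / (p_A1^2) with p_i = y_i·P.
This yields a degree-3 equation in X; solving on (0,1), X = 0.811.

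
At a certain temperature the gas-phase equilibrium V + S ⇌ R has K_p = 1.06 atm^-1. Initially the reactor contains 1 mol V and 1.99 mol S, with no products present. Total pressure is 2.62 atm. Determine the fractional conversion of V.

Basis: 1 mol V initially; let X = conversion of V. Extent ξ = X.
At extent ξ: n_V = 1 − X; n_S = 1.99 − X; n_R = X.
n_T = Σnᵢ = 2.99 − X.
With p_i = (n_i/n_T)P, K_p = p_R / (p_V p_S).
Substituting and setting equal to 1.06 atm^-1 gives a polynomial in X; the root in (0,1) is X = 0.616.

X = 0.616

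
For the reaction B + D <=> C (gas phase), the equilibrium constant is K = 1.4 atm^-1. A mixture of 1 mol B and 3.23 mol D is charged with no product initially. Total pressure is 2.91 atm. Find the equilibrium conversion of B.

Basis: 1 mol B initially; let X = conversion of B. Extent ξ = X.
At extent ξ: n_B = 1 − X; n_D = 3.23 − X; n_C = X.
Summing: n_T = 4.23 − X.
y_i = n_i/n_T, p_i = y_i·P. K = p_C / (p_B p_D).
This yields a degree-2 equation in X; solving on (0,1), X = 0.744.

X = 0.744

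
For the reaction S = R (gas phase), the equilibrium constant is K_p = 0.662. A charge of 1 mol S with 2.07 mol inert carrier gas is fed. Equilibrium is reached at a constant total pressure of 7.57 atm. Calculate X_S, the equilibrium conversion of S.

Take 1 mol S as basis and let X be its fractional conversion, so ξ = X.
Mole table: n_S = 1 − X; n_R = X; n_I = 2.07 (inert).
Since Δν = 0, n_T = 3.07 throughout.
With p_i = (n_i/n_T)P, K_p = p_R / (p_S).
Equating to 0.662 and solving on 0 < X < 1: X = 0.398.

X = 0.398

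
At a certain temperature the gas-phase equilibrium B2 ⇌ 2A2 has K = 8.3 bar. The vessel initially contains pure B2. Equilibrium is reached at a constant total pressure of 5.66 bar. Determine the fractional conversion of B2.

X = 0.518

Take 1 mol B2 as basis and let X be its fractional conversion, so ξ = X.
Species balance: n_B2 = 1 − X; n_A2 = 2X.
n_T = Σnᵢ = 1 + X.
y_i = n_i/n_T, p_i = y_i·P. K = p_A2^2 / (p_B2).
Substituting and setting equal to 8.3 bar gives a polynomial in X; the root in (0,1) is X = 0.518.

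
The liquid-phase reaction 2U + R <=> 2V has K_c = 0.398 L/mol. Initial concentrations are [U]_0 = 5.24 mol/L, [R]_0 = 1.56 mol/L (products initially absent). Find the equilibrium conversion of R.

X = 0.571

Let X = conversion of R; extent ξ = 1.56·X mol/L.
Concentrations: [U] = 5.24 − 3.12X; [R] = 1.56 − 1.56X; [V] = 3.12X.
K_c = [V]^2 / ([U]^2 [R]).
Setting equal to 0.398 and solving for X on (0,1) gives X = 0.571.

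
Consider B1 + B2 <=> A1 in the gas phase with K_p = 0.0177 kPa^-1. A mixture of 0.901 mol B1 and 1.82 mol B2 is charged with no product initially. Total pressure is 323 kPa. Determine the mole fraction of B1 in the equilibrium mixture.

Let X = conversion of B1 (basis 0.901 mol B1); extent of reaction ξ = 0.901X.
Moles: n_B1 = 0.901 − 0.901X; n_B2 = 1.82 − 0.901X; n_A1 = 0.901X.
Summing: n_T = 2.72 − 0.901X.
y_i = n_i/n_T, p_i = y_i·P. K_p = p_A1 / (p_B1 p_B2).
Substituting and setting equal to 0.0177 kPa^-1 gives a polynomial in X; the root in (0,1) is X = 0.761.
Then n_B1 = 0.215, n_T = 2.04, so y_B1 = 0.106.

y_B1 = 0.106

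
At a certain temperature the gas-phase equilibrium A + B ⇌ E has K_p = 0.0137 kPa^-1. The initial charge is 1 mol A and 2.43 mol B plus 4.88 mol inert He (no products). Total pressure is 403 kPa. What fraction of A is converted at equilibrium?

X = 0.570

Take 1 mol A as basis and let X be its fractional conversion, so ξ = X.
Species balance: n_A = 1 − X; n_B = 2.43 − X; n_E = X; n_I = 4.88 (inert).
Total moles n_T = 8.31 − X.
Mole fractions y_i = n_i/n_T; K_p = p_E / (p_A p_B) with p_i = y_i·P.
Substituting and setting equal to 0.0137 kPa^-1 gives a polynomial in X; the root in (0,1) is X = 0.570.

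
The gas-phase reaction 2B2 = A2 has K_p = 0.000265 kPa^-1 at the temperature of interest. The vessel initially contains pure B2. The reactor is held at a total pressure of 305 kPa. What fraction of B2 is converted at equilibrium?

Basis: 1 mol B2 initially; let X = conversion of B2. Extent ξ = 0.5X.
Species balance: n_B2 = 1 − X; n_A2 = 0.5X.
Summing: n_T = 1 − 0.5X.
With p_i = (n_i/n_T)P, K_p = p_A2 / (p_B2^2).
Setting this equal to 0.000265 kPa^-1 and taking the physical root (0 < X < 1) gives X = 0.131.

X = 0.131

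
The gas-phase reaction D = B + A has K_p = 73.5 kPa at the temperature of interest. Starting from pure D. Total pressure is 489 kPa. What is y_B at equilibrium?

y_B = 0.266

Take 1 mol D as basis and let X be its fractional conversion, so ξ = X.
Moles: n_D = 1 − X; n_B = X; n_A = X.
n_T = Σnᵢ = 1 + X.
Mole fractions y_i = n_i/n_T; K_p = p_B p_A / (p_D) with p_i = y_i·P.
Equating to 73.5 kPa and solving on 0 < X < 1: X = 0.361.
Then n_B = 0.361, n_T = 1.36, so y_B = 0.266.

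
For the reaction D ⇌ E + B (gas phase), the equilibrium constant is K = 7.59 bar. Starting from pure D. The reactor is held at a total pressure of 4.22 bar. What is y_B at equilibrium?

Basis: 1 mol D initially; let X = conversion of D. Extent ξ = X.
Mole table: n_D = 1 − X; n_E = X; n_B = X.
Summing: n_T = 1 + X.
y_i = n_i/n_T, p_i = y_i·P. K = p_E p_B / (p_D).
Equating to 7.59 bar and solving on 0 < X < 1: X = 0.802.
Then n_B = 0.802, n_T = 1.8, so y_B = 0.445.

y_B = 0.445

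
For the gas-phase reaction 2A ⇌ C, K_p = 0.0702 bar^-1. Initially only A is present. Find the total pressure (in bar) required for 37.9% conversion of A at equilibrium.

Basis: 1 mol A initially; let X = conversion of A. Extent ξ = 0.5X.
At extent ξ: n_A = 1 − X; n_C = 0.5X.
n_T = Σnᵢ = 1 − 0.5X.
K_p = p_C / (p_A^2) with p_i = (n_i/n_T)·P.
At X = 0.379: the mole-fraction product g(X) = Π y_i^ν_i = 0.3983. Since K_p = g(X)·P^{-1}, P = (g/K_p)^(1/1) = (0.3983/0.0702)^(1/1) = 5.67 bar.

P = 5.67 bar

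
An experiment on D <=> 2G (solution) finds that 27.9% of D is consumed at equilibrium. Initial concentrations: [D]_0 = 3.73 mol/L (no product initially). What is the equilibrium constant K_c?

Let X = conversion of D.
Concentrations: [D] = 3.73 − 3.73X; [G] = 7.46X.
At X = 0.279: [D] = 2.69, [G] = 2.08.
K_c = [G]^2 / ([D]) = 1.61 mol/L.

K_c = 1.61 mol/L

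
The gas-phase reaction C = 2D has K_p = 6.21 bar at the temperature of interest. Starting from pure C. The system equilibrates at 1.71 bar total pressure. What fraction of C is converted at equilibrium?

X = 0.690

Take 1 mol C as basis and let X be its fractional conversion, so ξ = X.
Moles: n_C = 1 − X; n_D = 2X.
n_T = Σnᵢ = 1 + X.
y_i = n_i/n_T, p_i = y_i·P. K_p = p_D^2 / (p_C).
Setting this equal to 6.21 bar and taking the physical root (0 < X < 1) gives X = 0.690.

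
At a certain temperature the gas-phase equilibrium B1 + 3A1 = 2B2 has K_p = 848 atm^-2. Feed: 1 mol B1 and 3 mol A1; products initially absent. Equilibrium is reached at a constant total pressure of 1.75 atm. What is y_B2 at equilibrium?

y_B2 = 0.783

Let X = conversion of B1 (basis 1 mol B1); extent of reaction ξ = X.
At extent ξ: n_B1 = 1 − X; n_A1 = 3 − 3X; n_B2 = 2X.
Summing: n_T = 4 − 2X.
With p_i = (n_i/n_T)P, K_p = p_B2^2 / (p_B1 p_A1^3).
Equating to 848 atm^-2 and solving on 0 < X < 1: X = 0.878.
Then n_B2 = 1.76, n_T = 2.24, so y_B2 = 0.783.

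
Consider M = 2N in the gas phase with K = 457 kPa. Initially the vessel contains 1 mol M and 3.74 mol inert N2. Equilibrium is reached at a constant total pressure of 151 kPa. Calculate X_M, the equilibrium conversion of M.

Basis: 1 mol M initially; let X = conversion of M. Extent ξ = X.
Species balance: n_M = 1 − X; n_N = 2X; n_I = 3.74 (inert).
Summing: n_T = 4.74 + X.
y_i = n_i/n_T, p_i = y_i·P. K = p_N^2 / (p_M).
This yields a degree-2 equation in X; solving on (0,1), X = 0.835.

X = 0.835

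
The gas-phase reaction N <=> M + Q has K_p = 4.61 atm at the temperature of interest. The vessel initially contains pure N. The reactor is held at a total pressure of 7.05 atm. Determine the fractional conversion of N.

X = 0.629

Let X = conversion of N (basis 1 mol N); extent of reaction ξ = X.
At extent ξ: n_N = 1 − X; n_M = X; n_Q = X.
n_T = Σnᵢ = 1 + X.
With p_i = (n_i/n_T)P, K_p = p_M p_Q / (p_N).
Setting this equal to 4.61 atm and taking the physical root (0 < X < 1) gives X = 0.629.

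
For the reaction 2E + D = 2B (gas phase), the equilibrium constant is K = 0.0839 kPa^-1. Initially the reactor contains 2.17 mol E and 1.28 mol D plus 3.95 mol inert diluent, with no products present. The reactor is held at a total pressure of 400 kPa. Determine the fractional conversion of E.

X = 0.633

Take 2.17 mol E as basis and let X be its fractional conversion, so ξ = 1.08X.
Moles: n_E = 2.17 − 2.17X; n_D = 1.28 − 1.08X; n_B = 2.17X; n_I = 3.95 (inert).
Total moles n_T = 7.4 − 1.08X.
With p_i = (n_i/n_T)P, K = p_B^2 / (p_E^2 p_D).
Setting this equal to 0.0839 kPa^-1 and taking the physical root (0 < X < 1) gives X = 0.633.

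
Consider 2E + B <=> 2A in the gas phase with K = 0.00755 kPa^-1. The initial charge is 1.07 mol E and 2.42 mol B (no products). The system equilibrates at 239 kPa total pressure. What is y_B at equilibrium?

y_B = 0.667

Basis: 1.07 mol E initially; let X = conversion of E. Extent ξ = 0.535X.
Species balance: n_E = 1.07 − 1.07X; n_B = 2.42 − 0.535X; n_A = 1.07X.
Total moles n_T = 3.49 − 0.535X.
y_i = n_i/n_T, p_i = y_i·P. K = p_A^2 / (p_E^2 p_B).
Setting this equal to 0.00755 kPa^-1 and taking the physical root (0 < X < 1) gives X = 0.523.
Then n_B = 2.14, n_T = 3.21, so y_B = 0.667.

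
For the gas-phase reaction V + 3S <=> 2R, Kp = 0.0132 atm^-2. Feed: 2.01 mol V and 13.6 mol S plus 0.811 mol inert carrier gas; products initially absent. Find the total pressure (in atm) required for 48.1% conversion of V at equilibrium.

Take 2.01 mol V as basis and let X be its fractional conversion, so ξ = 2.01X.
Mole table: n_V = 2.01 − 2.01X; n_S = 13.6 − 6.03X; n_R = 4.02X; n_I = 0.811 (inert).
Summing: n_T = 16.4 − 4.02X.
Kp = p_R^2 / (p_V p_S^3) with p_i = (n_i/n_T)·P.
At X = 0.481: the mole-fraction product g(X) = Π y_i^ν_i = 0.6141. Since Kp = g(X)·P^{-2}, P = (g/Kp)^(1/2) = (0.6141/0.0132)^(1/2) = 6.82 atm.

P = 6.82 atm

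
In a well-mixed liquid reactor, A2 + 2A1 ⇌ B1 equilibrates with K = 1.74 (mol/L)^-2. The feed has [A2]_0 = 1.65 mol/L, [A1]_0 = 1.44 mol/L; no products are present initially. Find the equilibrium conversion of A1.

Let X = conversion of A1; extent ξ = 1.44X/2 mol/L.
Concentrations: [A2] = 1.65 − 0.72X; [A1] = 1.44 − 1.44X; [B1] = 0.72X.
K = [B1] / ([A2] [A1]^2).
Solving K = 1.74 for X ∈ (0,1): X = 0.664.

X = 0.664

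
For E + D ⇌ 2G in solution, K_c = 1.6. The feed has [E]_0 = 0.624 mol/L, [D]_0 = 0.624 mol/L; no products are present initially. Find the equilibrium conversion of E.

X = 0.387

Let X = conversion of E; extent ξ = 0.624·X mol/L.
Concentrations: [E] = 0.624 − 0.624X; [D] = 0.624 − 0.624X; [G] = 1.25X.
K_c = [G]^2 / ([E] [D]).
Equating to 1.6: the physical root is X = 0.387.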